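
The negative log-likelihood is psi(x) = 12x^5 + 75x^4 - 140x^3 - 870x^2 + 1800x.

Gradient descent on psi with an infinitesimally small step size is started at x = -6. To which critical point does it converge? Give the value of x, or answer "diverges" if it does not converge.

psi'(x) = 60(x - 2)(x - 1)(x + 3)(x + 5), so psi'(-6) = 10080.
Gradient descent moves in the -psi' direction, i.e. x is decreasing.
There is no critical point below x=-6, and psi' keeps the same sign, so the iterate runs off to −∞.

diverges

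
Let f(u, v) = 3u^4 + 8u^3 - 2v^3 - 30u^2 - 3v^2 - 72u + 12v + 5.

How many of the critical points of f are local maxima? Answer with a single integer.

1

f separates as a function of u plus a function of v, so ∇f=0 decouples.
∂f/∂u = 12(u - 2)(u + 1)(u + 3) = 0 at u ∈ {-3, -1, 2}; ∂f/∂v = -6(v - 1)(v + 2) = 0 at v ∈ {-2, 1}.
The Hessian is diagonal: diag(f_uu, f_vv). Second derivatives: f_uu(-3)=120, f_uu(-1)=-72, f_uu(2)=180; f_vv(-2)=18, f_vv(1)=-18.
Local maxima occur where both diagonal entries negative: (-1, 1). Count: 1.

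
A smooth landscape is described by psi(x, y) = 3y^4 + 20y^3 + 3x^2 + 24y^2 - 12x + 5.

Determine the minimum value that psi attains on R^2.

psi(x,y) separates as P(x) + Q(y) + 5, so its minimum is min P + min Q + 5.
P'(x) = 6x - 12 vanishes at x ∈ {2}; Q'(y) = 12y(y + 1)(y + 4) vanishes at y ∈ {-4, -1, 0}.
Local minima of P (where P''>0): P(2)=-12. Local minima of Q: Q(-4)=-128, Q(0)=0.
So the global minimum of psi is P(2) + Q(-4) + 5 = -12 − 128 + 5 = -135, attained at (2, -4).

-135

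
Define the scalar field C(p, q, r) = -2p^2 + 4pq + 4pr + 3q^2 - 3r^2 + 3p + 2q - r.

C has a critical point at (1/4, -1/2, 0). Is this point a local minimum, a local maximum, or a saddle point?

The Hessian is constant: H = [[-4, 4, 4], [4, 6, 0], [4, 0, -6]].
Leading principal minors: Δ₁ = -4, Δ₂ = -40, Δ₃ = 144.
The minors fit neither the all-positive nor the alternating-sign pattern, so H is indefinite: a saddle point.

saddle point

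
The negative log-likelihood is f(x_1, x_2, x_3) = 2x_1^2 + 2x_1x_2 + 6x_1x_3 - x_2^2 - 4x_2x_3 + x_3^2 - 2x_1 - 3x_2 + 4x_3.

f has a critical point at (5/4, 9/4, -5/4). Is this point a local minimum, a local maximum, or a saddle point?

The Hessian is constant: H = [[4, 2, 6], [2, -2, -4], [6, -4, 2]].
Leading principal minors: Δ₁ = 4, Δ₂ = -12, Δ₃ = -112.
The minors fit neither the all-positive nor the alternating-sign pattern, so H is indefinite: a saddle point.

saddle point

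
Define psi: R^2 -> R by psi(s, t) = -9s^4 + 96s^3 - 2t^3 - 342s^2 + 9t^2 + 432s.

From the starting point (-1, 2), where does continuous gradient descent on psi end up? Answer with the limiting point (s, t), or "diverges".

psi is separable, so gradient descent decouples: s follows -∂psi/∂s, t follows -∂psi/∂t.
∂psi/∂s = -36(s - 4)(s - 3)(s - 1); at s=-1 this is 1440, so s decreases.
∂psi/∂t = -6t(t - 3); at t=2 this is 12, so t decreases.
The s-coordinate has no critical point in that direction and runs off to infinity.

diverges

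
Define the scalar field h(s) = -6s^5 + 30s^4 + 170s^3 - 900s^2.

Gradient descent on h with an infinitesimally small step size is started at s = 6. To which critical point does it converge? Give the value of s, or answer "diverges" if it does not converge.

h'(s) = -30s(s - 5)(s - 3)(s + 4), so h'(6) = -5400.
Gradient descent moves in the -h' direction, i.e. s is increasing.
There is no critical point above s=6, and h' keeps the same sign, so the iterate runs off to +∞.

diverges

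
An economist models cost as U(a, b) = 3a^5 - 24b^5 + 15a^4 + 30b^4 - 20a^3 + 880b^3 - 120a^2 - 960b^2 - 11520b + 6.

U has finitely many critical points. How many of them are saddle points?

U separates as a function of a plus a function of b, so ∇U=0 decouples.
∂U/∂a = 15a(a - 2)(a + 2)(a + 4) = 0 at a ∈ {-4, -2, 0, 2}; ∂U/∂b = -120(b - 4)(b - 3)(b + 2)(b + 4) = 0 at b ∈ {-4, -2, 3, 4}.
The Hessian is diagonal: diag(U_aa, U_bb). Second derivatives: U_aa(-4)=-720, U_aa(-2)=240, U_aa(0)=-240, U_aa(2)=720; U_bb(-4)=13440, U_bb(-2)=-7200, U_bb(3)=4200, U_bb(4)=-5760.
Saddle points occur where the two diagonal entries have opposite signs: (-4, -4), (-4, 3), (-2, -2), (-2, 4), (0, -4), (0, 3), (2, -2), (2, 4). Count: 8.

8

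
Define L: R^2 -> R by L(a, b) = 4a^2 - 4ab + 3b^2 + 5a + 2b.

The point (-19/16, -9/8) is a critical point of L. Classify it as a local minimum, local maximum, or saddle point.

The Hessian of L is constant: H = [[8, -4], [-4, 6]].
det(H) = 8·6 − (-4)² = 32.
det(H) > 0 and tr(H) = 14 > 0, so H is positive definite and the point is a local minimum.

local minimum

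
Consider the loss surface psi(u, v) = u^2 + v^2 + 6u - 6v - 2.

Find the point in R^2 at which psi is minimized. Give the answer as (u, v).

psi(u,v) separates as P(u) + Q(v) − 2, so its minimum is min P + min Q − 2.
P'(u) = 2u + 6 vanishes at u ∈ {-3}; Q'(v) = 2v - 6 vanishes at v ∈ {3}.
Local minima of P (where P''>0): P(-3)=-9. Local minima of Q: Q(3)=-9.
So the global minimum of psi is P(-3) + Q(3) − 2 = -9 − 9 − 2 = -20, attained at (-3, 3).

(-3, 3)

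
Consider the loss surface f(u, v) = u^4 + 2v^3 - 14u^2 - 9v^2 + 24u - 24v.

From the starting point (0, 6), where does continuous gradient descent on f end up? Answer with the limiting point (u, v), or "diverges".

(-3, 4)

f is separable, so gradient descent decouples: u follows -∂f/∂u, v follows -∂f/∂v.
∂f/∂u = 4(u - 2)(u - 1)(u + 3); at u=0 this is 24, so u decreases.
∂f/∂v = 6(v - 4)(v + 1); at v=6 this is 84, so v decreases.
u converges to its nearest critical value -3 (a local min of the u-part); v converges to 4. The iterate converges to (-3, 4).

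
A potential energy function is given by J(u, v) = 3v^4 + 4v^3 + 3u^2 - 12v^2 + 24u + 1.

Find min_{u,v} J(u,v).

-79

J(u,v) separates as P(u) + Q(v) + 1, so its minimum is min P + min Q + 1.
P'(u) = 6u + 24 vanishes at u ∈ {-4}; Q'(v) = 12v(v - 1)(v + 2) vanishes at v ∈ {-2, 0, 1}.
Local minima of P (where P''>0): P(-4)=-48. Local minima of Q: Q(-2)=-32, Q(1)=-5.
So the global minimum of J is P(-4) + Q(-2) + 1 = -48 − 32 + 1 = -79, attained at (-4, -2).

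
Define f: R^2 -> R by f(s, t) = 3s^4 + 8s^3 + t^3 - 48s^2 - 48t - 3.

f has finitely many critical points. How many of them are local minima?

2

f separates as a function of s plus a function of t, so ∇f=0 decouples.
∂f/∂s = 12s(s - 2)(s + 4) = 0 at s ∈ {-4, 0, 2}; ∂f/∂t = 3(t - 4)(t + 4) = 0 at t ∈ {-4, 4}.
The Hessian is diagonal: diag(f_ss, f_tt). Second derivatives: f_ss(-4)=288, f_ss(0)=-96, f_ss(2)=144; f_tt(-4)=-24, f_tt(4)=24.
Local minima occur where both diagonal entries positive: (-4, 4), (2, 4). Count: 2.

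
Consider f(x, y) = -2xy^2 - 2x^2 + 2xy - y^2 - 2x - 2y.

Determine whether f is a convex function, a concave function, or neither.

neither

The term -2xy^2 is cubic, so the Hessian is not constant.
∂²f/∂y² = -4x - 2, which takes both signs as x varies (negative for sufficiently large x). A diagonal entry of the Hessian changing sign means the Hessian is neither positive- nor negative-semidefinite on all of R^2.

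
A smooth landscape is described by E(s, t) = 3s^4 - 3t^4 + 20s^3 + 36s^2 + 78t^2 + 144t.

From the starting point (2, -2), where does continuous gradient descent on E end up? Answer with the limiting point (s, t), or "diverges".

(0, -1)

E is separable, so gradient descent decouples: s follows -∂E/∂s, t follows -∂E/∂t.
∂E/∂s = 12s(s + 2)(s + 3); at s=2 this is 480, so s decreases.
∂E/∂t = -12(t - 4)(t + 1)(t + 3); at t=-2 this is -72, so t increases.
s converges to its nearest critical value 0 (a local min of the s-part); t converges to -1. The iterate converges to (0, -1).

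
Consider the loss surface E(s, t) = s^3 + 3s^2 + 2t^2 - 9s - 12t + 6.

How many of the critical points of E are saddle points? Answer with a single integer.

E separates as a function of s plus a function of t, so ∇E=0 decouples.
∂E/∂s = 3(s - 1)(s + 3) = 0 at s ∈ {-3, 1}; ∂E/∂t = 4(t - 3) = 0 at t ∈ {3}.
The Hessian is diagonal: diag(E_ss, E_tt). Second derivatives: E_ss(-3)=-12, E_ss(1)=12; E_tt(3)=4.
Saddle points occur where the two diagonal entries have opposite signs: (-3, 3). Count: 1.

1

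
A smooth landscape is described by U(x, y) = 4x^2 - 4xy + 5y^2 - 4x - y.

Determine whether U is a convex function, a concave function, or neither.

convex

U is quadratic, so its Hessian is the constant matrix H = [[8, -4], [-4, 10]].
det(H) = 64, tr(H) = 18.
det(H) > 0 and tr(H) > 0, so H is positive definite everywhere: convex.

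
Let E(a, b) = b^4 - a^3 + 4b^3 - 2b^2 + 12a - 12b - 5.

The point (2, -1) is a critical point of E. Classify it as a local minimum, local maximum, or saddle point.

The mixed partial ∂²E/∂a∂b is 0, so the Hessian at any point is diag(E_aa, E_bb) = diag(-6a, 4(3b^2 + 6b - 1)).
At (2, -1): H = diag(-12, -16).
Both eigenvalues are negative, so H is negative definite: a local maximum.

local maximum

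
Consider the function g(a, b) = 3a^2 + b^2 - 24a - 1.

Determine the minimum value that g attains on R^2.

-49

g(a,b) separates as P(a) + Q(b) − 1, so its minimum is min P + min Q − 1.
P'(a) = 6a - 24 vanishes at a ∈ {4}; Q'(b) = 2b vanishes at b ∈ {0}.
Local minima of P (where P''>0): P(4)=-48. Local minima of Q: Q(0)=0.
So the global minimum of g is P(4) + Q(0) − 1 = -48 + 0 − 1 = -49, attained at (4, 0).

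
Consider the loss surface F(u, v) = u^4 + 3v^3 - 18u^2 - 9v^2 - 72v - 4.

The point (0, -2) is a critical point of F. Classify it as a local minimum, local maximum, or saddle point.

local maximum

The mixed partial ∂²F/∂u∂v is 0, so the Hessian at any point is diag(F_uu, F_vv) = diag(12(u^2 - 3), 18(v - 1)).
At (0, -2): H = diag(-36, -54).
Both eigenvalues are negative, so H is negative definite: a local maximum.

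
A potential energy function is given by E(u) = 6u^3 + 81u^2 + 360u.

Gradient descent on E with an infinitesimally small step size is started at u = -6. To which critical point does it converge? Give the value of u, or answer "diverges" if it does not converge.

E'(u) = 18(u + 4)(u + 5), so E'(-6) = 36.
Gradient descent moves in the -E' direction, i.e. u is decreasing.
There is no critical point below u=-6, and E' keeps the same sign, so the iterate runs off to −∞.

diverges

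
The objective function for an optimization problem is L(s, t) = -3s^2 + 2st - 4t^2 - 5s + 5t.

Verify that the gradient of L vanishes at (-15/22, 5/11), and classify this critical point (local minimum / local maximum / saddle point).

∇L = (-6s + 2t - 5, 2s - 8t + 5); substituting (-15/22, 5/11) gives ∇L = (0, 0), so (-15/22, 5/11) is indeed a critical point.
The Hessian of L is constant: H = [[-6, 2], [2, -8]].
det(H) = (-6)·(-8) − 2² = 44.
det(H) > 0 and tr(H) = -14 < 0, so H is negative definite and the point is a local maximum.

local maximum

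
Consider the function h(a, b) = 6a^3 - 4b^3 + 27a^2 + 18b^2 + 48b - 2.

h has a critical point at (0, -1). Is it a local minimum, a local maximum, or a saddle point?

The mixed partial ∂²h/∂a∂b is 0, so the Hessian at any point is diag(h_aa, h_bb) = diag(18(2a + 3), 12(-2b + 3)).
At (0, -1): H = diag(54, 60).
Both eigenvalues are positive, so H is positive definite: a local minimum.

local minimum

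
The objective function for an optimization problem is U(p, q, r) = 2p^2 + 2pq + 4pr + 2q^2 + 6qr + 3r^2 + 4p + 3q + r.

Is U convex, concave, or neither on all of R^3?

U is quadratic, so its Hessian is the constant matrix H = [[4, 2, 4], [2, 4, 6], [4, 6, 6]].
Leading principal minors: 4, 12, -40.
Neither pattern holds ⇒ H is indefinite ⇒ neither convex nor concave.

neither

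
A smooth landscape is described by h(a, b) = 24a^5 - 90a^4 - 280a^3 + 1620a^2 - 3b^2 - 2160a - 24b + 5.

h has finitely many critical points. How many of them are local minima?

0

h separates as a function of a plus a function of b, so ∇h=0 decouples.
∂h/∂a = 120(a - 3)(a - 2)(a - 1)(a + 3) = 0 at a ∈ {-3, 1, 2, 3}; ∂h/∂b = -6(b + 4) = 0 at b ∈ {-4}.
The Hessian is diagonal: diag(h_aa, h_bb). Second derivatives: h_aa(-3)=-14400, h_aa(1)=960, h_aa(2)=-600, h_aa(3)=1440; h_bb(-4)=-6.
Local minima occur where both diagonal entries positive: none. Count: 0.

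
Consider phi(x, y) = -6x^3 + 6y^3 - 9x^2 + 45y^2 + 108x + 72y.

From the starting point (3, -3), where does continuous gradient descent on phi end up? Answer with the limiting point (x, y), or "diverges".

phi is separable, so gradient descent decouples: x follows -∂phi/∂x, y follows -∂phi/∂y.
∂phi/∂x = -18(x - 2)(x + 3); at x=3 this is -108, so x increases.
∂phi/∂y = 18(y + 1)(y + 4); at y=-3 this is -36, so y increases.
The x-coordinate has no critical point in that direction and runs off to infinity.

diverges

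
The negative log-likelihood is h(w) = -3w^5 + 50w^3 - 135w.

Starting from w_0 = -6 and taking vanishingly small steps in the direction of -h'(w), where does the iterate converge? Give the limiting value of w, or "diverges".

-3

h'(w) = -15(w - 3)(w - 1)(w + 1)(w + 3), so h'(-6) = -14175.
Gradient descent moves in the -h' direction, i.e. w is increasing.
The nearest critical point in that direction is w = -3, where h'' = 720 > 0 (a local minimum). The iterate converges there.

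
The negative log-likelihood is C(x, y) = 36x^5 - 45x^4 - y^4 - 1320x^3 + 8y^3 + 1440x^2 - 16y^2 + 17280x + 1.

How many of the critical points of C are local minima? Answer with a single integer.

2

C separates as a function of x plus a function of y, so ∇C=0 decouples.
∂C/∂x = 180(x - 4)(x - 3)(x + 2)(x + 4) = 0 at x ∈ {-4, -2, 3, 4}; ∂C/∂y = -4y(y - 4)(y - 2) = 0 at y ∈ {0, 2, 4}.
The Hessian is diagonal: diag(C_xx, C_yy). Second derivatives: C_xx(-4)=-20160, C_xx(-2)=10800, C_xx(3)=-6300, C_xx(4)=8640; C_yy(0)=-32, C_yy(2)=16, C_yy(4)=-32.
Local minima occur where both diagonal entries positive: (-2, 2), (4, 2). Count: 2.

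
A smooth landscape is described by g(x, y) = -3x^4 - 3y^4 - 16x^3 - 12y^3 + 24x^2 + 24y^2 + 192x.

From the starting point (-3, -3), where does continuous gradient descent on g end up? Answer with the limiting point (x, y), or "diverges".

g is separable, so gradient descent decouples: x follows -∂g/∂x, y follows -∂g/∂y.
∂g/∂x = -12(x - 2)(x + 2)(x + 4); at x=-3 this is -60, so x increases.
∂g/∂y = -12y(y - 1)(y + 4); at y=-3 this is -144, so y increases.
x converges to its nearest critical value -2 (a local min of the x-part); y converges to 0. The iterate converges to (-2, 0).

(-2, 0)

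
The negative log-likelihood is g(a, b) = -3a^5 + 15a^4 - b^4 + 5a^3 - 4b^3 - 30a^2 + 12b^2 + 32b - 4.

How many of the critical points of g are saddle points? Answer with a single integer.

6

g separates as a function of a plus a function of b, so ∇g=0 decouples.
∂g/∂a = -15a(a - 4)(a - 1)(a + 1) = 0 at a ∈ {-1, 0, 1, 4}; ∂g/∂b = -4(b - 2)(b + 1)(b + 4) = 0 at b ∈ {-4, -1, 2}.
The Hessian is diagonal: diag(g_aa, g_bb). Second derivatives: g_aa(-1)=150, g_aa(0)=-60, g_aa(1)=90, g_aa(4)=-900; g_bb(-4)=-72, g_bb(-1)=36, g_bb(2)=-72.
Saddle points occur where the two diagonal entries have opposite signs: (-1, -4), (-1, 2), (0, -1), (1, -4), (1, 2), (4, -1). Count: 6.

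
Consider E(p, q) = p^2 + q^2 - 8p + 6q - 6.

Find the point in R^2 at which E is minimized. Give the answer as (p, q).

(4, -3)

E(p,q) separates as A(p) + B(q) − 6, so its minimum is min A + min B − 6.
A'(p) = 2p - 8 vanishes at p ∈ {4}; B'(q) = 2q + 6 vanishes at q ∈ {-3}.
Local minima of A (where A''>0): A(4)=-16. Local minima of B: B(-3)=-9.
So the global minimum of E is A(4) + B(-3) − 6 = -16 − 9 − 6 = -31, attained at (4, -3).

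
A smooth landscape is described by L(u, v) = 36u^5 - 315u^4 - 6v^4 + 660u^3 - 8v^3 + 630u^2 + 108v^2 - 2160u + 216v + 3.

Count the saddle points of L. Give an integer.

L separates as a function of u plus a function of v, so ∇L=0 decouples.
∂L/∂u = 180(u - 4)(u - 3)(u - 1)(u + 1) = 0 at u ∈ {-1, 1, 3, 4}; ∂L/∂v = -24(v - 3)(v + 1)(v + 3) = 0 at v ∈ {-3, -1, 3}.
The Hessian is diagonal: diag(L_uu, L_vv). Second derivatives: L_uu(-1)=-7200, L_uu(1)=2160, L_uu(3)=-1440, L_uu(4)=2700; L_vv(-3)=-288, L_vv(-1)=192, L_vv(3)=-576.
Saddle points occur where the two diagonal entries have opposite signs: (-1, -1), (1, -3), (1, 3), (3, -1), (4, -3), (4, 3). Count: 6.

6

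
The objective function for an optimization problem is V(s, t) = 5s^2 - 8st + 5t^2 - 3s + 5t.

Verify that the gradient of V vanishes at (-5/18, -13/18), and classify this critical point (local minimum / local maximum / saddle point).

∇V = (10s - 8t - 3, -8s + 10t + 5); substituting (-5/18, -13/18) gives ∇V = (0, 0), so (-5/18, -13/18) is indeed a critical point.
The Hessian of V is constant: H = [[10, -8], [-8, 10]].
det(H) = 10·10 − (-8)² = 36.
det(H) > 0 and tr(H) = 20 > 0, so H is positive definite and the point is a local minimum.

local minimum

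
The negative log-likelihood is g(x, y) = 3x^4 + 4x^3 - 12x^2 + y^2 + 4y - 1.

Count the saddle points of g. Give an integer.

g separates as a function of x plus a function of y, so ∇g=0 decouples.
∂g/∂x = 12x(x - 1)(x + 2) = 0 at x ∈ {-2, 0, 1}; ∂g/∂y = 2(y + 2) = 0 at y ∈ {-2}.
The Hessian is diagonal: diag(g_xx, g_yy). Second derivatives: g_xx(-2)=72, g_xx(0)=-24, g_xx(1)=36; g_yy(-2)=2.
Saddle points occur where the two diagonal entries have opposite signs: (0, -2). Count: 1.

1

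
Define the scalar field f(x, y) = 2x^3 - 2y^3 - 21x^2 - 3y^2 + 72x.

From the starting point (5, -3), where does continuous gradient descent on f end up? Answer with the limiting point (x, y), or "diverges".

f is separable, so gradient descent decouples: x follows -∂f/∂x, y follows -∂f/∂y.
∂f/∂x = 6(x - 4)(x - 3); at x=5 this is 12, so x decreases.
∂f/∂y = -6y(y + 1); at y=-3 this is -36, so y increases.
x converges to its nearest critical value 4 (a local min of the x-part); y converges to -1. The iterate converges to (4, -1).

(4, -1)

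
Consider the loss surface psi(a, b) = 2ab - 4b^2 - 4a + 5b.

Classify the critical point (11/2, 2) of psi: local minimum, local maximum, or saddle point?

The Hessian of psi is constant: H = [[0, 2], [2, -8]].
det(H) = 0·(-8) − 2² = -4.
Since det(H) < 0, H is indefinite and the critical point is a saddle point.

saddle point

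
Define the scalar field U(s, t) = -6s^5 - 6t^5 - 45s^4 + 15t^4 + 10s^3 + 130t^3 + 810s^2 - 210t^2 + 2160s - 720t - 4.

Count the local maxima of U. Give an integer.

U separates as a function of s plus a function of t, so ∇U=0 decouples.
∂U/∂s = -30(s - 3)(s + 2)(s + 3)(s + 4) = 0 at s ∈ {-4, -3, -2, 3}; ∂U/∂t = -30(t - 4)(t - 2)(t + 1)(t + 3) = 0 at t ∈ {-3, -1, 2, 4}.
The Hessian is diagonal: diag(U_ss, U_tt). Second derivatives: U_ss(-4)=420, U_ss(-3)=-180, U_ss(-2)=300, U_ss(3)=-6300; U_tt(-3)=2100, U_tt(-1)=-900, U_tt(2)=900, U_tt(4)=-2100.
Local maxima occur where both diagonal entries negative: (-3, -1), (-3, 4), (3, -1), (3, 4). Count: 4.

4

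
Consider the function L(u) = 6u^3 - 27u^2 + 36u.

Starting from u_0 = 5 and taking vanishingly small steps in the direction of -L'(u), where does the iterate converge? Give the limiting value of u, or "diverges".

2

L'(u) = 18(u - 2)(u - 1), so L'(5) = 216.
Gradient descent moves in the -L' direction, i.e. u is decreasing.
The nearest critical point in that direction is u = 2, where L'' = 18 > 0 (a local minimum). The iterate converges there.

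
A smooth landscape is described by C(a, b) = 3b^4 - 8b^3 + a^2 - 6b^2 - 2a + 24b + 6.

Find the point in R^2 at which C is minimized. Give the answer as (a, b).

(1, -1)

C(a,b) separates as P(a) + Q(b) + 6, so its minimum is min P + min Q + 6.
P'(a) = 2a - 2 vanishes at a ∈ {1}; Q'(b) = 12(b - 2)(b - 1)(b + 1) vanishes at b ∈ {-1, 1, 2}.
Local minima of P (where P''>0): P(1)=-1. Local minima of Q: Q(-1)=-19, Q(2)=8.
So the global minimum of C is P(1) + Q(-1) + 6 = -1 − 19 + 6 = -14, attained at (1, -1).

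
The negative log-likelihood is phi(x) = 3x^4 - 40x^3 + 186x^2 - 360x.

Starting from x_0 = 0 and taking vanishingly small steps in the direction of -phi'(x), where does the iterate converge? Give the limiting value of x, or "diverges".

phi'(x) = 12(x - 5)(x - 3)(x - 2), so phi'(0) = -360.
Gradient descent moves in the -phi' direction, i.e. x is increasing.
The nearest critical point in that direction is x = 2, where phi'' = 36 > 0 (a local minimum). The iterate converges there.

2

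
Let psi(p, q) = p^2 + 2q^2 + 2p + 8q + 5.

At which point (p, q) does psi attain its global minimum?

(-1, -2)

psi(p,q) separates as A(p) + B(q) + 5, so its minimum is min A + min B + 5.
A'(p) = 2p + 2 vanishes at p ∈ {-1}; B'(q) = 4q + 8 vanishes at q ∈ {-2}.
Local minima of A (where A''>0): A(-1)=-1. Local minima of B: B(-2)=-8.
So the global minimum of psi is A(-1) + B(-2) + 5 = -1 − 8 + 5 = -4, attained at (-1, -2).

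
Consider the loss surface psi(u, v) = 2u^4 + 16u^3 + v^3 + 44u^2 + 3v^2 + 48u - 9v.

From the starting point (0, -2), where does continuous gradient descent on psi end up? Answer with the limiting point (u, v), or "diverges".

(-1, 1)

psi is separable, so gradient descent decouples: u follows -∂psi/∂u, v follows -∂psi/∂v.
∂psi/∂u = 8(u + 1)(u + 2)(u + 3); at u=0 this is 48, so u decreases.
∂psi/∂v = 3(v - 1)(v + 3); at v=-2 this is -9, so v increases.
u converges to its nearest critical value -1 (a local min of the u-part); v converges to 1. The iterate converges to (-1, 1).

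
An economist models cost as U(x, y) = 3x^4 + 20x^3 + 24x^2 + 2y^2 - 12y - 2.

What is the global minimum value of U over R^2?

U(x,y) separates as P(x) + Q(y) − 2, so its minimum is min P + min Q − 2.
P'(x) = 12x(x + 1)(x + 4) vanishes at x ∈ {-4, -1, 0}; Q'(y) = 4y - 12 vanishes at y ∈ {3}.
Local minima of P (where P''>0): P(-4)=-128, P(0)=0. Local minima of Q: Q(3)=-18.
So the global minimum of U is P(-4) + Q(3) − 2 = -128 − 18 − 2 = -148, attained at (-4, 3).

-148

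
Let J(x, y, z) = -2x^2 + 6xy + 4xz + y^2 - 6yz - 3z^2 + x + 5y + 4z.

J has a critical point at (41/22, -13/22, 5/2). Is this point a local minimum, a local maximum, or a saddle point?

The Hessian is constant: H = [[-4, 6, 4], [6, 2, -6], [4, -6, -6]].
Leading principal minors: Δ₁ = -4, Δ₂ = -44, Δ₃ = 88.
The minors fit neither the all-positive nor the alternating-sign pattern, so H is indefinite: a saddle point.

saddle point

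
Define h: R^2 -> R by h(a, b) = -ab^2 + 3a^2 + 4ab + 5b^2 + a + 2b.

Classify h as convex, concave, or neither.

neither

The term -ab^2 is cubic, so the Hessian is not constant.
∂²h/∂b² = -2a + 10, which takes both signs as a varies (negative for sufficiently large a). A diagonal entry of the Hessian changing sign means the Hessian is neither positive- nor negative-semidefinite on all of R^2.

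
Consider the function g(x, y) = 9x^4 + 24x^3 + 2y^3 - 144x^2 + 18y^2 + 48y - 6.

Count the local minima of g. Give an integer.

2

g separates as a function of x plus a function of y, so ∇g=0 decouples.
∂g/∂x = 36x(x - 2)(x + 4) = 0 at x ∈ {-4, 0, 2}; ∂g/∂y = 6(y + 2)(y + 4) = 0 at y ∈ {-4, -2}.
The Hessian is diagonal: diag(g_xx, g_yy). Second derivatives: g_xx(-4)=864, g_xx(0)=-288, g_xx(2)=432; g_yy(-4)=-12, g_yy(-2)=12.
Local minima occur where both diagonal entries positive: (-4, -2), (2, -2). Count: 2.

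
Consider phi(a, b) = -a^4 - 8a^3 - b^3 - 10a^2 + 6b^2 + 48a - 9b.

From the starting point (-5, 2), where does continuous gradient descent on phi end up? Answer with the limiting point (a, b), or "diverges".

diverges

phi is separable, so gradient descent decouples: a follows -∂phi/∂a, b follows -∂phi/∂b.
∂phi/∂a = -4(a - 1)(a + 3)(a + 4); at a=-5 this is 48, so a decreases.
∂phi/∂b = -3(b - 3)(b - 1); at b=2 this is 3, so b decreases.
The a-coordinate has no critical point in that direction and runs off to infinity.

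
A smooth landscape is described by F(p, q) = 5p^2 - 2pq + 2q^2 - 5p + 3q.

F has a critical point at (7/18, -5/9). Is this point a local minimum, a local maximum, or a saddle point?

The Hessian of F is constant: H = [[10, -2], [-2, 4]].
det(H) = 10·4 − (-2)² = 36.
det(H) > 0 and tr(H) = 14 > 0, so H is positive definite and the point is a local minimum.

local minimum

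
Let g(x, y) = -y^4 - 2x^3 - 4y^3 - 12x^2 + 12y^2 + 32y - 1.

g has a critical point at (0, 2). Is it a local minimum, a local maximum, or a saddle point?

The mixed partial ∂²g/∂x∂y is 0, so the Hessian at any point is diag(g_xx, g_yy) = diag(-12(x + 2), 12(-y^2 - 2y + 2)).
At (0, 2): H = diag(-24, -72).
Both eigenvalues are negative, so H is negative definite: a local maximum.

local maximum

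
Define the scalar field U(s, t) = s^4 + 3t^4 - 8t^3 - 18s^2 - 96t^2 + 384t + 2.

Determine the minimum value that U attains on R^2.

-1871

U(s,t) separates as P(s) + Q(t) + 2, so its minimum is min P + min Q + 2.
P'(s) = 4s(s - 3)(s + 3) vanishes at s ∈ {-3, 0, 3}; Q'(t) = 12(t - 4)(t - 2)(t + 4) vanishes at t ∈ {-4, 2, 4}.
Local minima of P (where P''>0): P(-3)=-81, P(3)=-81. Local minima of Q: Q(-4)=-1792, Q(4)=256.
So the global minimum of U is P(-3) + Q(-4) + 2 = -81 − 1792 + 2 = -1871, attained at (-3, -4).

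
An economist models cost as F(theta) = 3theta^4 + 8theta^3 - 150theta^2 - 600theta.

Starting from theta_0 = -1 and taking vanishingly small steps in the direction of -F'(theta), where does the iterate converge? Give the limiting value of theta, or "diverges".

F'(theta) = 12(theta - 5)(theta + 2)(theta + 5), so F'(-1) = -288.
Gradient descent moves in the -F' direction, i.e. theta is increasing.
The nearest critical point in that direction is theta = 5, where F'' = 840 > 0 (a local minimum). The iterate converges there.

5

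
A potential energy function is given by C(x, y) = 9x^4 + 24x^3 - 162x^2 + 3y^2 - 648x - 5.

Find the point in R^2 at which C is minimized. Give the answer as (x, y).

(3, 0)

C(x,y) separates as P(x) + Q(y) − 5, so its minimum is min P + min Q − 5.
P'(x) = 36(x - 3)(x + 2)(x + 3) vanishes at x ∈ {-3, -2, 3}; Q'(y) = 6y vanishes at y ∈ {0}.
Local minima of P (where P''>0): P(-3)=567, P(3)=-2025. Local minima of Q: Q(0)=0.
So the global minimum of C is P(3) + Q(0) − 5 = -2025 + 0 − 5 = -2030, attained at (3, 0).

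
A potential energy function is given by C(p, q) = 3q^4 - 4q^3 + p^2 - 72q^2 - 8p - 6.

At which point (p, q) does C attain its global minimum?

(4, 4)

C(p,q) separates as A(p) + B(q) − 6, so its minimum is min A + min B − 6.
A'(p) = 2p - 8 vanishes at p ∈ {4}; B'(q) = 12q(q - 4)(q + 3) vanishes at q ∈ {-3, 0, 4}.
Local minima of A (where A''>0): A(4)=-16. Local minima of B: B(-3)=-297, B(4)=-640.
So the global minimum of C is A(4) + B(4) − 6 = -16 − 640 − 6 = -662, attained at (4, 4).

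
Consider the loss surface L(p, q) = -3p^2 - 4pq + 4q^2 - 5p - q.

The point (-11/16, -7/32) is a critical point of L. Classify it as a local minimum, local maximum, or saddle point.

The Hessian of L is constant: H = [[-6, -4], [-4, 8]].
det(H) = (-6)·8 − (-4)² = -64.
Since det(H) < 0, H is indefinite and the critical point is a saddle point.

saddle point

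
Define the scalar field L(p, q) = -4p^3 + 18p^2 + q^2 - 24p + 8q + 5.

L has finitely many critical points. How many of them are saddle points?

L separates as a function of p plus a function of q, so ∇L=0 decouples.
∂L/∂p = -12(p - 2)(p - 1) = 0 at p ∈ {1, 2}; ∂L/∂q = 2(q + 4) = 0 at q ∈ {-4}.
The Hessian is diagonal: diag(L_pp, L_qq). Second derivatives: L_pp(1)=12, L_pp(2)=-12; L_qq(-4)=2.
Saddle points occur where the two diagonal entries have opposite signs: (2, -4). Count: 1.

1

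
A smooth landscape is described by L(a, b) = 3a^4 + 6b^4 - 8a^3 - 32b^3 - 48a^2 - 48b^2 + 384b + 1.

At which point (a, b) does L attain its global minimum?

(4, -2)

L(a,b) separates as P(a) + Q(b) + 1, so its minimum is min P + min Q + 1.
P'(a) = 12a(a - 4)(a + 2) vanishes at a ∈ {-2, 0, 4}; Q'(b) = 24(b - 4)(b - 2)(b + 2) vanishes at b ∈ {-2, 2, 4}.
Local minima of P (where P''>0): P(-2)=-80, P(4)=-512. Local minima of Q: Q(-2)=-608, Q(4)=256.
So the global minimum of L is P(4) + Q(-2) + 1 = -512 − 608 + 1 = -1119, attained at (4, -2).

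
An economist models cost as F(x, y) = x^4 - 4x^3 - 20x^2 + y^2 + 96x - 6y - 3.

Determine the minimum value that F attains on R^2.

-291

F(x,y) separates as P(x) + Q(y) − 3, so its minimum is min P + min Q − 3.
P'(x) = 4(x - 4)(x - 2)(x + 3) vanishes at x ∈ {-3, 2, 4}; Q'(y) = 2y - 6 vanishes at y ∈ {3}.
Local minima of P (where P''>0): P(-3)=-279, P(4)=64. Local minima of Q: Q(3)=-9.
So the global minimum of F is P(-3) + Q(3) − 3 = -279 − 9 − 3 = -291, attained at (-3, 3).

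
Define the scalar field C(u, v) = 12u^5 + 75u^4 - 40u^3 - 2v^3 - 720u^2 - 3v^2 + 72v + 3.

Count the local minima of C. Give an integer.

C separates as a function of u plus a function of v, so ∇C=0 decouples.
∂C/∂u = 60u(u - 2)(u + 3)(u + 4) = 0 at u ∈ {-4, -3, 0, 2}; ∂C/∂v = -6(v - 3)(v + 4) = 0 at v ∈ {-4, 3}.
The Hessian is diagonal: diag(C_uu, C_vv). Second derivatives: C_uu(-4)=-1440, C_uu(-3)=900, C_uu(0)=-1440, C_uu(2)=3600; C_vv(-4)=42, C_vv(3)=-42.
Local minima occur where both diagonal entries positive: (-3, -4), (2, -4). Count: 2.

2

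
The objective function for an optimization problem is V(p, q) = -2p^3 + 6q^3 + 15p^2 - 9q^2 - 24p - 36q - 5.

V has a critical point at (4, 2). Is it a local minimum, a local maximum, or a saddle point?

saddle point

The mixed partial ∂²V/∂p∂q is 0, so the Hessian at any point is diag(V_pp, V_qq) = diag(6(-2p + 5), 18(2q - 1)).
At (4, 2): H = diag(-18, 54).
The eigenvalues have opposite signs, so H is indefinite: a saddle point.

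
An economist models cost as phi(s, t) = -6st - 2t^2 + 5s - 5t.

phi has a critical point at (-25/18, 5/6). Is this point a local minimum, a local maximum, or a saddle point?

The Hessian of phi is constant: H = [[0, -6], [-6, -4]].
det(H) = 0·(-4) − (-6)² = -36.
Since det(H) < 0, H is indefinite and the critical point is a saddle point.

saddle point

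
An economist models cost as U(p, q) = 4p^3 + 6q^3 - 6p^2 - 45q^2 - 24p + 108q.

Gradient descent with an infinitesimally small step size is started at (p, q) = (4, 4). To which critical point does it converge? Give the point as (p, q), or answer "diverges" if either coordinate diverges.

(2, 3)

U is separable, so gradient descent decouples: p follows -∂U/∂p, q follows -∂U/∂q.
∂U/∂p = 12(p - 2)(p + 1); at p=4 this is 120, so p decreases.
∂U/∂q = 18(q - 3)(q - 2); at q=4 this is 36, so q decreases.
p converges to its nearest critical value 2 (a local min of the p-part); q converges to 3. The iterate converges to (2, 3).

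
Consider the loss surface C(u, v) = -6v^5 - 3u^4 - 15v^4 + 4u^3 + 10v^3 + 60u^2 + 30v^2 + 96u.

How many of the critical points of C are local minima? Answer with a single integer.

C separates as a function of u plus a function of v, so ∇C=0 decouples.
∂C/∂u = -12(u - 4)(u + 1)(u + 2) = 0 at u ∈ {-2, -1, 4}; ∂C/∂v = -30v(v - 1)(v + 1)(v + 2) = 0 at v ∈ {-2, -1, 0, 1}.
The Hessian is diagonal: diag(C_uu, C_vv). Second derivatives: C_uu(-2)=-72, C_uu(-1)=60, C_uu(4)=-360; C_vv(-2)=180, C_vv(-1)=-60, C_vv(0)=60, C_vv(1)=-180.
Local minima occur where both diagonal entries positive: (-1, -2), (-1, 0). Count: 2.

2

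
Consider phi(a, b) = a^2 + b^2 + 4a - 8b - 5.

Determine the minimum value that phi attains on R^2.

phi(a,b) separates as P(a) + Q(b) − 5, so its minimum is min P + min Q − 5.
P'(a) = 2a + 4 vanishes at a ∈ {-2}; Q'(b) = 2b - 8 vanishes at b ∈ {4}.
Local minima of P (where P''>0): P(-2)=-4. Local minima of Q: Q(4)=-16.
So the global minimum of phi is P(-2) + Q(4) − 5 = -4 − 16 − 5 = -25, attained at (-2, 4).

-25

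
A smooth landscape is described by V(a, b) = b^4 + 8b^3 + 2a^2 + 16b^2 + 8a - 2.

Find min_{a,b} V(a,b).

-10

V(a,b) separates as P(a) + Q(b) − 2, so its minimum is min P + min Q − 2.
P'(a) = 4a + 8 vanishes at a ∈ {-2}; Q'(b) = 4b(b + 2)(b + 4) vanishes at b ∈ {-4, -2, 0}.
Local minima of P (where P''>0): P(-2)=-8. Local minima of Q: Q(-4)=0, Q(0)=0.
So the global minimum of V is P(-2) + Q(-4) − 2 = -8 + 0 − 2 = -10, attained at (-2, -4).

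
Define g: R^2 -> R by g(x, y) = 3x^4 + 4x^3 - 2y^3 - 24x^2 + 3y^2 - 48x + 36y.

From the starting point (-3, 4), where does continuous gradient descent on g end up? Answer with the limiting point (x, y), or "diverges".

g is separable, so gradient descent decouples: x follows -∂g/∂x, y follows -∂g/∂y.
∂g/∂x = 12(x - 2)(x + 1)(x + 2); at x=-3 this is -120, so x increases.
∂g/∂y = -6(y - 3)(y + 2); at y=4 this is -36, so y increases.
The y-coordinate has no critical point in that direction and runs off to infinity.

diverges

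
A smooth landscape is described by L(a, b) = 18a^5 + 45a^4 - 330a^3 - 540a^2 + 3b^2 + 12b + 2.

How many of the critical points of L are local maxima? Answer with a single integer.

L separates as a function of a plus a function of b, so ∇L=0 decouples.
∂L/∂a = 90a(a - 3)(a + 1)(a + 4) = 0 at a ∈ {-4, -1, 0, 3}; ∂L/∂b = 6(b + 2) = 0 at b ∈ {-2}.
The Hessian is diagonal: diag(L_aa, L_bb). Second derivatives: L_aa(-4)=-7560, L_aa(-1)=1080, L_aa(0)=-1080, L_aa(3)=7560; L_bb(-2)=6.
Local maxima occur where both diagonal entries negative: none. Count: 0.

0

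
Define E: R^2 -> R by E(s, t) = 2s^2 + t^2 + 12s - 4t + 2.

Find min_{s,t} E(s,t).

-20

E(s,t) separates as P(s) + Q(t) + 2, so its minimum is min P + min Q + 2.
P'(s) = 4s + 12 vanishes at s ∈ {-3}; Q'(t) = 2(t - 2) vanishes at t ∈ {2}.
Local minima of P (where P''>0): P(-3)=-18. Local minima of Q: Q(2)=-4.
So the global minimum of E is P(-3) + Q(2) + 2 = -18 − 4 + 2 = -20, attained at (-3, 2).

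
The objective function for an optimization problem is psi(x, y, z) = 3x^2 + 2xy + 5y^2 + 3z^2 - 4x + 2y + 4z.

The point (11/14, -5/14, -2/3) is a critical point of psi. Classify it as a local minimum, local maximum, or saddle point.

The Hessian is constant: H = [[6, 2, 0], [2, 10, 0], [0, 0, 6]].
Leading principal minors: Δ₁ = 6, Δ₂ = 56, Δ₃ = 336.
All leading minors are positive, so H is positive definite: a local minimum.

local minimum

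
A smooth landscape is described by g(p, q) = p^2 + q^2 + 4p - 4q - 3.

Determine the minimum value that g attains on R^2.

g(p,q) separates as A(p) + B(q) − 3, so its minimum is min A + min B − 3.
A'(p) = 2p + 4 vanishes at p ∈ {-2}; B'(q) = 2q - 4 vanishes at q ∈ {2}.
Local minima of A (where A''>0): A(-2)=-4. Local minima of B: B(2)=-4.
So the global minimum of g is A(-2) + B(2) − 3 = -4 − 4 − 3 = -11, attained at (-2, 2).

-11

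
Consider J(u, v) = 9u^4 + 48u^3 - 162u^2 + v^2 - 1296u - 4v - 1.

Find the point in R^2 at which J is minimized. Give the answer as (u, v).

(3, 2)

J(u,v) separates as P(u) + Q(v) − 1, so its minimum is min P + min Q − 1.
P'(u) = 36(u - 3)(u + 3)(u + 4) vanishes at u ∈ {-4, -3, 3}; Q'(v) = 2v - 4 vanishes at v ∈ {2}.
Local minima of P (where P''>0): P(-4)=1824, P(3)=-3321. Local minima of Q: Q(2)=-4.
So the global minimum of J is P(3) + Q(2) − 1 = -3321 − 4 − 1 = -3326, attained at (3, 2).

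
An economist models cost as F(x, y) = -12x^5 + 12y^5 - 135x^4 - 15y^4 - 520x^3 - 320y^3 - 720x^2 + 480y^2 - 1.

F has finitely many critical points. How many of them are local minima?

4

F separates as a function of x plus a function of y, so ∇F=0 decouples.
∂F/∂x = -60x(x + 2)(x + 3)(x + 4) = 0 at x ∈ {-4, -3, -2, 0}; ∂F/∂y = 60y(y - 4)(y - 1)(y + 4) = 0 at y ∈ {-4, 0, 1, 4}.
The Hessian is diagonal: diag(F_xx, F_yy). Second derivatives: F_xx(-4)=480, F_xx(-3)=-180, F_xx(-2)=240, F_xx(0)=-1440; F_yy(-4)=-9600, F_yy(0)=960, F_yy(1)=-900, F_yy(4)=5760.
Local minima occur where both diagonal entries positive: (-4, 0), (-4, 4), (-2, 0), (-2, 4). Count: 4.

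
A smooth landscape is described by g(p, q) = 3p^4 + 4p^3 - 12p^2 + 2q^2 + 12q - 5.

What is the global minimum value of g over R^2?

-55

g(p,q) separates as A(p) + B(q) − 5, so its minimum is min A + min B − 5.
A'(p) = 12p(p - 1)(p + 2) vanishes at p ∈ {-2, 0, 1}; B'(q) = 4q + 12 vanishes at q ∈ {-3}.
Local minima of A (where A''>0): A(-2)=-32, A(1)=-5. Local minima of B: B(-3)=-18.
So the global minimum of g is A(-2) + B(-3) − 5 = -32 − 18 − 5 = -55, attained at (-2, -3).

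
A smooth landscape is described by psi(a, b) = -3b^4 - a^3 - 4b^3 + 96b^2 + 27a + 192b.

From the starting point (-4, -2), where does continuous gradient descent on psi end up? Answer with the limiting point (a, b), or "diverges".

(-3, -1)

psi is separable, so gradient descent decouples: a follows -∂psi/∂a, b follows -∂psi/∂b.
∂psi/∂a = -3(a - 3)(a + 3); at a=-4 this is -21, so a increases.
∂psi/∂b = -12(b - 4)(b + 1)(b + 4); at b=-2 this is -144, so b increases.
a converges to its nearest critical value -3 (a local min of the a-part); b converges to -1. The iterate converges to (-3, -1).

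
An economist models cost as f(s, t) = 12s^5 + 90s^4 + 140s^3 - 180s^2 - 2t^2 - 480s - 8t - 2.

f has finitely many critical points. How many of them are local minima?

f separates as a function of s plus a function of t, so ∇f=0 decouples.
∂f/∂s = 60(s - 1)(s + 1)(s + 2)(s + 4) = 0 at s ∈ {-4, -2, -1, 1}; ∂f/∂t = -4(t + 2) = 0 at t ∈ {-2}.
The Hessian is diagonal: diag(f_ss, f_tt). Second derivatives: f_ss(-4)=-1800, f_ss(-2)=360, f_ss(-1)=-360, f_ss(1)=1800; f_tt(-2)=-4.
Local minima occur where both diagonal entries positive: none. Count: 0.

0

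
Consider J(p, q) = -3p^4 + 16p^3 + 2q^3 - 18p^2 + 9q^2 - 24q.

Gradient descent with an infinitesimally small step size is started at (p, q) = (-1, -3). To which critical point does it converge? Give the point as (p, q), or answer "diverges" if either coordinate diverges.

J is separable, so gradient descent decouples: p follows -∂J/∂p, q follows -∂J/∂q.
∂J/∂p = -12p(p - 3)(p - 1); at p=-1 this is 96, so p decreases.
∂J/∂q = 6(q - 1)(q + 4); at q=-3 this is -24, so q increases.
The p-coordinate has no critical point in that direction and runs off to infinity.

diverges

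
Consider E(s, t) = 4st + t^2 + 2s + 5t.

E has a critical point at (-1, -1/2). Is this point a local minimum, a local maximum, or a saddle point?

saddle point

The Hessian of E is constant: H = [[0, 4], [4, 2]].
det(H) = 0·2 − 4² = -16.
Since det(H) < 0, H is indefinite and the critical point is a saddle point.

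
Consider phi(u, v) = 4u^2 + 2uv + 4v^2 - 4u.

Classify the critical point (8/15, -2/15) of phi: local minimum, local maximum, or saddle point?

The Hessian of phi is constant: H = [[8, 2], [2, 8]].
det(H) = 8·8 − 2² = 60.
det(H) > 0 and tr(H) = 16 > 0, so H is positive definite and the point is a local minimum.

local minimum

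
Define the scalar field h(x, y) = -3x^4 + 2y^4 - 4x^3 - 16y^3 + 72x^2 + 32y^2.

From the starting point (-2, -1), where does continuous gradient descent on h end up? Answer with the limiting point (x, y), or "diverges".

h is separable, so gradient descent decouples: x follows -∂h/∂x, y follows -∂h/∂y.
∂h/∂x = -12x(x - 3)(x + 4); at x=-2 this is -240, so x increases.
∂h/∂y = 8y(y - 4)(y - 2); at y=-1 this is -120, so y increases.
x converges to its nearest critical value 0 (a local min of the x-part); y converges to 0. The iterate converges to (0, 0).

(0, 0)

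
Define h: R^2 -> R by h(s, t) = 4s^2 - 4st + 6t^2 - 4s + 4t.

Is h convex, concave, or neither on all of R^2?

h is quadratic, so its Hessian is the constant matrix H = [[8, -4], [-4, 12]].
det(H) = 80, tr(H) = 20.
det(H) > 0 and tr(H) > 0, so H is positive definite everywhere: convex.

convex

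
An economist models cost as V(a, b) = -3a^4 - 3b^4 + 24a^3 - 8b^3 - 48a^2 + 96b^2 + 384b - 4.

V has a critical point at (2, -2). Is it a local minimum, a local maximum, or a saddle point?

The mixed partial ∂²V/∂a∂b is 0, so the Hessian at any point is diag(V_aa, V_bb) = diag(12(-3a^2 + 12a - 8), 12(-3b^2 - 4b + 16)).
At (2, -2): H = diag(48, 144).
Both eigenvalues are positive, so H is positive definite: a local minimum.

local minimum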